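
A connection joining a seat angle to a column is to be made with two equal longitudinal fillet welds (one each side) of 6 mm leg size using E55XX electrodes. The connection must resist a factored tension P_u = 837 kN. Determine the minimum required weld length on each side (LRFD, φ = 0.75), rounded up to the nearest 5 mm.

E55XX → F_EXX = 550 MPa.
Throat t_e = 0.707 × 6 = 4.242 mm.
φr_n = 0.75 × 0.6 × 550 × 4.242 × 10⁻³ = 1.05 kN/mm.
L_req = P_u / φr_n = 837 / 1.05 = 797.2 mm total.
Per side: 797.2 / 2 = 398.6 mm.
Round up → use L = 400 mm on each side.

L = 400 mm on each side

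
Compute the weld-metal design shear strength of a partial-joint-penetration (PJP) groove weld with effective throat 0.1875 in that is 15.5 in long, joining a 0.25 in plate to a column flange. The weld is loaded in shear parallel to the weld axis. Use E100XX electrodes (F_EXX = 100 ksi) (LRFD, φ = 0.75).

Effective throat (given) t_e = 0.1875 in.
A_we = 0.1875 × 15.5 = 2.906 in².
F_nw = 0.6 F_EXX = 60 ksi.
φR_n = 0.75 × 60 × 2.906 = 130.8 kip.

φR_n ≈ 131 kip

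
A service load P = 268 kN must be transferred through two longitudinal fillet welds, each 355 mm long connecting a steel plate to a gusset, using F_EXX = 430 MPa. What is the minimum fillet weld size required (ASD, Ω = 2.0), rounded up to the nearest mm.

Total weld length L = 710 mm.
Required throat t_e = P × Ω / (0.6 F_EXX × L) = 268 × 2.0 / (0.6 × 430 × 710 × 10⁻³) = 2.926 mm.
Required leg w = t_e / 0.707 = 4.139 mm → use 5 mm.

w = 5 mm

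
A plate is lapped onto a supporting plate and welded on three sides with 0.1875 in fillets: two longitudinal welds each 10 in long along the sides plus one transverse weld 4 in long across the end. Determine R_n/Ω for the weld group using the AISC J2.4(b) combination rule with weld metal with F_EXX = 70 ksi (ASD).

t_e = 0.707 × 0.1875 = 0.1326 in.
R_nwl = 0.6 × 70 × 0.1326 × 20 = 111.4 kips (longitudinal, 2 welds).
R_nwt = 0.6 × 70 × 0.1326 × 4 = 22.27 kips (transverse, base value).
(i) R_nwl + R_nwt = 133.6 kips; (ii) 0.85 R_nwl + 1.5 R_nwt = 128.1 kips.
R_n = max = 133.6 kips [governs: (i)]; R_n/Ω = 66.81 kips.

R_n/Ω ≈ 66.8 kips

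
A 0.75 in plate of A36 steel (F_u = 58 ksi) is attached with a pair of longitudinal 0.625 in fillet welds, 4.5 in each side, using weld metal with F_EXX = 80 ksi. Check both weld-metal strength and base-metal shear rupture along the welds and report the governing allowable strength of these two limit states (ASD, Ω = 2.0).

t_e = 0.707 × 0.625 = 0.4419 in; L = 9 in.
Weld metal: R_n/Ω = (1/2.0) × 0.6 × 80 × 0.4419 × 9 = 95.44 kip.
Base metal (shear rupture): R_n/Ω = (1/2.0) × 0.6 × 58 × 0.75 × 9 = 117.4 kip.
Governing: weld metal.

R_n/Ω ≈ 95.4 kip (weld metal governs)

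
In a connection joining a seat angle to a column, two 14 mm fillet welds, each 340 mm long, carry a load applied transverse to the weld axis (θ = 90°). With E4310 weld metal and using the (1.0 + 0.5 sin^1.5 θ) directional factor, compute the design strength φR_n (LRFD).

φR_n ≈ 1950 kN

E43XX → F_EXX = 430 MPa.
t_e = 0.707 × 14 = 9.898 mm; A_we = 9.898 × 680 = 6731 mm².
Directional factor: 1.0 + 0.5 sin^1.5(90°) = 1.5.
F_nw = 0.6 × 430 × 1.5 = 387 MPa.
φR_n = 0.75 × 387 × 6731 × 10⁻³ = 1954 kN.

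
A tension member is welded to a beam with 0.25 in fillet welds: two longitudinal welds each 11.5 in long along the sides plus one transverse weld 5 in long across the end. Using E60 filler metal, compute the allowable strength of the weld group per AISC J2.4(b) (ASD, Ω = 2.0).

R_n/Ω ≈ 89.1 kips

E60XX → F_EXX = 60 ksi.
t_e = 0.707 × 0.25 = 0.1767 in.
R_nwl = 0.6 × 60 × 0.1767 × 23 = 146.3 kips (longitudinal, 2 welds).
R_nwt = 0.6 × 60 × 0.1767 × 5 = 31.81 kips (transverse, base value).
(i) R_nwl + R_nwt = 178.2 kips; (ii) 0.85 R_nwl + 1.5 R_nwt = 172.1 kips.
R_n = max = 178.2 kips [governs: (i)]; R_n/Ω = 89.08 kips.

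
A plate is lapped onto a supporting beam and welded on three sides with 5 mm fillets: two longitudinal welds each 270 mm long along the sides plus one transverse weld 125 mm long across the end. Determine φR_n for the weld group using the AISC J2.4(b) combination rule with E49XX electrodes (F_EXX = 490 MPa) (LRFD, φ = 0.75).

t_e = 0.707 × 5 = 3.535 mm.
R_nwl = 0.6 × 490 × 3.535 × 540 × 10⁻³ = 561.2 kN (longitudinal, 2 welds).
R_nwt = 0.6 × 490 × 3.535 × 125 × 10⁻³ = 129.9 kN (transverse, base value).
(i) R_nwl + R_nwt = 691.1 kN; (ii) 0.85 R_nwl + 1.5 R_nwt = 671.9 kN.
R_n = max = 691.1 kN [governs: (i)]; φR_n = 518.3 kN.

φR_n ≈ 518 kN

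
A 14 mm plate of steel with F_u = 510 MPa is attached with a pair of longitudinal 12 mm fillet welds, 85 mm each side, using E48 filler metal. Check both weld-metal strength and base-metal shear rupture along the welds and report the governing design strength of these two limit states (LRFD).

E48XX → F_EXX = 480 MPa.
t_e = 0.707 × 12 = 8.484 mm; L = 170 mm.
Weld metal: φR_n = 0.75 × 0.6 × 480 × 8.484 × 170 × 10⁻³ = 311.5 kN.
Base metal (shear rupture): φR_n = 0.75 × 0.6 × 510 × 14 × 170 × 10⁻³ = 546.2 kN.
Governing: weld metal.

φR_n ≈ 312 kN (weld metal governs)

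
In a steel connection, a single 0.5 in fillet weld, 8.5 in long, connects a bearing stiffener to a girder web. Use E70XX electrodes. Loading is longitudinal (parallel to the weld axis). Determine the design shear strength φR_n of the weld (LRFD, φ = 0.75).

φR_n ≈ 94.6 kips

E70XX → F_EXX = 70 ksi.
Effective throat t_e = 0.707 × 0.5 = 0.3535 in.
Total length L = 8.5 in; A_we = 0.3535 × 8.5 = 3.005 in².
F_nw = 0.6 F_EXX = 0.6 × 70 = 42 ksi.
φR_n = 0.75 × 42 × 3.005 = 94.65 kips.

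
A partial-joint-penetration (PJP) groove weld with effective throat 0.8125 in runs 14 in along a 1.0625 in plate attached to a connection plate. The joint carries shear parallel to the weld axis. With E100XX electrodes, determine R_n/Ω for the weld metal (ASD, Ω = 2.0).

R_n/Ω ≈ 341 kip

E100XX → F_EXX = 100 ksi.
Effective throat (given) t_e = 0.8125 in.
A_we = 0.8125 × 14 = 11.38 in².
F_nw = 0.6 F_EXX = 60 ksi.
R_n/Ω = (60 × 11.38) / 2.0 = 341.2 kip.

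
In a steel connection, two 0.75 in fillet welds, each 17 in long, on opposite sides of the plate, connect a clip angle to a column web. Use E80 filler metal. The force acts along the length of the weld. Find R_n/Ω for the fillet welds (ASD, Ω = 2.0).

R_n/Ω ≈ 433 kips

E80XX → F_EXX = 80 ksi.
Effective throat t_e = 0.707 × 0.75 = 0.5302 in.
Total length L = 34 in; A_we = 0.5302 × 34 = 18.03 in².
F_nw = 0.6 F_EXX = 0.6 × 80 = 48 ksi.
R_n = 48 × 18.03 = 865.4 kips; R_n/Ω = 865.4/2.0 = 432.7 kips.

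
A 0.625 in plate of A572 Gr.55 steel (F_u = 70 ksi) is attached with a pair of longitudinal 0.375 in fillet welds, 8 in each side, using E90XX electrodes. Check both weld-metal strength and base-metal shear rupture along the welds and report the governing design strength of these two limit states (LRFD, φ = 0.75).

E90XX → F_EXX = 90 ksi.
t_e = 0.707 × 0.375 = 0.2651 in; L = 16 in.
Weld metal: φR_n = 0.75 × 0.6 × 90 × 0.2651 × 16 = 171.8 kip.
Base metal (shear rupture): φR_n = 0.75 × 0.6 × 70 × 0.625 × 16 = 315 kip.
Governing: weld metal.

φR_n ≈ 172 kip (weld metal governs)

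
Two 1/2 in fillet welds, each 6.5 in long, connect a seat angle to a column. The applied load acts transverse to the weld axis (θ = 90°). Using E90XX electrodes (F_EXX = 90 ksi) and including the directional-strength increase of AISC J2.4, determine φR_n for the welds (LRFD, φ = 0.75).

φR_n ≈ 279 kip

t_e = 0.707 × 0.5 = 0.3535 in; A_we = 0.3535 × 13 = 4.595 in².
Directional factor: 1.0 + 0.5 sin^1.5(90°) = 1.5.
F_nw = 0.6 × 90 × 1.5 = 81 ksi.
φR_n = 0.75 × 81 × 4.595 = 279.2 kip.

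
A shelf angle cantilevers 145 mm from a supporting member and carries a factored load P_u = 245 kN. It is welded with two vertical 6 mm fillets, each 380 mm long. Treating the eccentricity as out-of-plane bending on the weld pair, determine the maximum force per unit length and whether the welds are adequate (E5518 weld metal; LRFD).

f_max ≈ 805 N/mm; adequate

E55XX → F_EXX = 550 MPa.
L_w = 2 × 380 = 760 mm; section modulus (unit throat) S = 2 × L²/6 = 48130 mm².
Direct shear f_v = P/L_w = 245×10³/760 = 322.4 N/mm.
Moment M = P × e = 245×10³ × 145 = 35525000 N·mm; bending f_b = M/S = 738.1 N/mm.
f_max = √(f_v² + f_b²) = √(322.4² + 738.1²) = 805.4 N/mm.
φr_n = 0.75 × 0.6 × 550 × (0.707 × 6) = 1050 N/mm → adequate.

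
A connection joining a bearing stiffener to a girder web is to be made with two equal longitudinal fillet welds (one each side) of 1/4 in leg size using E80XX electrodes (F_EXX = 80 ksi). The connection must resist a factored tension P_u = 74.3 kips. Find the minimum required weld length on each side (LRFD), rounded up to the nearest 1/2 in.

Throat t_e = 0.707 × 0.25 = 0.1767 in.
φr_n = 0.75 × 0.6 × 80 × 0.1767 = 6.363 kips/in.
L_req = P_u / φr_n = 74.3 / 6.363 = 11.68 in total.
Per side: 11.68 / 2 = 5.838 in.
Round up → use L = 6 in on each side.

L = 6 in on each side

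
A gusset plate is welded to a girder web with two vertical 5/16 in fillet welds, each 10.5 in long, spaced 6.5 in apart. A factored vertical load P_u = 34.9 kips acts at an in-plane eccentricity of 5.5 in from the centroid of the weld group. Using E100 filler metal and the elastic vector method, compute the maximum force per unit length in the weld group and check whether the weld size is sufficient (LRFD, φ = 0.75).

E100XX → F_EXX = 100 ksi.
Total weld length L_w = 21 in. Treat welds as unit-width lines.
Polar moment about centroid: J = 2[d³/12 + d(b/2)²] = 2[10.5³/12 + 10.5×3.25²] = 414.8 in³.
Direct shear f_v = P/L_w = 34.9 / 21 = 1.662 kip/in (vertical).
Torsion M = P·e = 34.9 × 5.5 = 191.95 kip·in.
Critical point at (x, y) = (3.25, 5.25) from centroid. f_tx = M·y/J = 2.43 kip/in; f_ty = M·x/J = 1.504 kip/in.
Resultant f_max = √[f_tx² + (f_v + f_ty)²] = √[2.43² + (1.662 + 1.504)²] = 3.991 kip/in.
Capacity per unit length: φr_n = 0.75 × 0.6 × 100 × (0.707 × 0.3125) = 9.942 kip/in.
3.991 ≤ 9.942 → adequate.

f_max ≈ 3.99 kip/in; adequate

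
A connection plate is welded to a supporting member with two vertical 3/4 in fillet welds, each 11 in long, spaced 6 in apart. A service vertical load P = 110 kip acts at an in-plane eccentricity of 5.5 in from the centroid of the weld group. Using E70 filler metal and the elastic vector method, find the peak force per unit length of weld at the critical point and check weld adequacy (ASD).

E70XX → F_EXX = 70 ksi.
Total weld length L_w = 22 in. Treat welds as unit-width lines.
Polar moment about centroid: J = 2[d³/12 + d(b/2)²] = 2[11³/12 + 11×3²] = 419.8 in³.
Direct shear f_v = P/L_w = 110 / 22 = 5 kip/in (vertical).
Torsion M = P·e = 110 × 5.5 = 605 kip·in.
Critical point at (x, y) = (3, 5.5) from centroid. f_tx = M·y/J = 7.926 kip/in; f_ty = M·x/J = 4.323 kip/in.
Resultant f_max = √[f_tx² + (f_v + f_ty)²] = √[7.926² + (5 + 4.323)²] = 12.24 kip/in.
Capacity per unit length: r_n/Ω = (1/2.0) × 0.6 × 70 × (0.707 × 0.75) = 11.14 kip/in.
12.24 > 11.14 → NOT adequate.

f_max ≈ 12.2 kip/in; NOT adequate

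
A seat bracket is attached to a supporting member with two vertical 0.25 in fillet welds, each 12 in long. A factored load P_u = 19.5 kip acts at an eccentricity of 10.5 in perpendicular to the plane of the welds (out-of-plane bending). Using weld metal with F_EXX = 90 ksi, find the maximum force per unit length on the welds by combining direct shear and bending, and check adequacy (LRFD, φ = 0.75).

f_max ≈ 4.34 kip/in; adequate

L_w = 2 × 12 = 24 in; section modulus (unit throat) S = 2 × L²/6 = 48 in².
Direct shear f_v = P/L_w = 19.5/24 = 0.8125 kip/in.
Moment M = P × e = 19.5 × 10.5 = 204.75 kip·in; bending f_b = M/S = 4.266 kip/in.
f_max = √(f_v² + f_b²) = √(0.8125² + 4.266²) = 4.342 kip/in.
φr_n = 0.75 × 0.6 × 90 × (0.707 × 0.25) = 7.158 kip/in → adequate.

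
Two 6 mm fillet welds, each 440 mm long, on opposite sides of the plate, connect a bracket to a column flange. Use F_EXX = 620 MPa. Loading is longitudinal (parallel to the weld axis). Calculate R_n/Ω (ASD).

Effective throat t_e = 0.707 × 6 = 4.242 mm.
Total length L = 880 mm; A_we = 4.242 × 880 = 3733 mm².
F_nw = 0.6 F_EXX = 0.6 × 620 = 372 MPa.
R_n = 372 × 3733 × 10⁻³ = 1389 kN; R_n/Ω = 1389/2.0 = 694.3 kN.

R_n/Ω ≈ 694 kN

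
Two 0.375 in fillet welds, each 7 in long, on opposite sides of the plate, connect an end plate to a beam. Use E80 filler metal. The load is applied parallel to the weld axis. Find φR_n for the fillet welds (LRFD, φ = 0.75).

E80XX → F_EXX = 80 ksi.
Effective throat t_e = 0.707 × 0.375 = 0.2651 in.
Total length L = 14 in; A_we = 0.2651 × 14 = 3.712 in².
F_nw = 0.6 F_EXX = 0.6 × 80 = 48 ksi.
φR_n = 0.75 × 48 × 3.712 = 133.6 kip.

φR_n ≈ 134 kip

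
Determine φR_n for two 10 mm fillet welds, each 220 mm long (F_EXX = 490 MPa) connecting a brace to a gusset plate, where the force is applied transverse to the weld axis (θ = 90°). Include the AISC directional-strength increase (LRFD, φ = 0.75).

t_e = 0.707 × 10 = 7.07 mm; A_we = 7.07 × 440 = 3111 mm².
Directional factor: 1.0 + 0.5 sin^1.5(90°) = 1.5.
F_nw = 0.6 × 490 × 1.5 = 441 MPa.
φR_n = 0.75 × 441 × 3111 × 10⁻³ = 1029 kN.

φR_n ≈ 1030 kN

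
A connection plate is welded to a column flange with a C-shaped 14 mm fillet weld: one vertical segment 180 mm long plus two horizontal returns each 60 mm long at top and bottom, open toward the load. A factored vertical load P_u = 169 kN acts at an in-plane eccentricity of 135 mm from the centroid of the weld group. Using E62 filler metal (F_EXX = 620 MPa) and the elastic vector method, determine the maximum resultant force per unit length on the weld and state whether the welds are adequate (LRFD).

f_max ≈ 1830 N/mm; adequate

Total weld length L_w = 300 mm. Treat welds as unit-width lines.
Centroid: x̄ = 2×60×30 / 300 = 12 mm from the vertical weld.
Polar moment about centroid: J = I_x + I_y = [180³/12 + 2×60×90²] + [180×12² + 2(60³/12 + 60×18²)] = 1559000 mm³.
Direct shear f_v = P/L_w = 169×10³ / 300 = 563.3 N/mm (vertical).
Torsion M = P·e = 169×10³ × 135 = 22815000 N·mm.
Critical point at (x, y) = (48, 90) from centroid. f_tx = M·y/J = 1317 N/mm; f_ty = M·x/J = 702.5 N/mm.
Resultant f_max = √[f_tx² + (f_v + f_ty)²] = √[1317² + (563.3 + 702.5)²] = 1827 N/mm.
Capacity per unit length: φr_n = 0.75 × 0.6 × 620 × (0.707 × 14) = 2762 N/mm.
1827 ≤ 2762 → adequate.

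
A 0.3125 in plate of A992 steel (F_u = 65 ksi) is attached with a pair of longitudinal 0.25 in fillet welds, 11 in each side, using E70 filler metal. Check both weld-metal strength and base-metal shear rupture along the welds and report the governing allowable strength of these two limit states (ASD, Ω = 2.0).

E70XX → F_EXX = 70 ksi.
t_e = 0.707 × 0.25 = 0.1767 in; L = 22 in.
Weld metal: R_n/Ω = (1/2.0) × 0.6 × 70 × 0.1767 × 22 = 81.66 kip.
Base metal (shear rupture): R_n/Ω = (1/2.0) × 0.6 × 65 × 0.3125 × 22 = 134.1 kip.
Governing: weld metal.

R_n/Ω ≈ 81.7 kip (weld metal governs)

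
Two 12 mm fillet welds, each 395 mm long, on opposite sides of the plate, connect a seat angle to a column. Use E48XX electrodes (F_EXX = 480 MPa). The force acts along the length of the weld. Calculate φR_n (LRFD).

φR_n ≈ 1450 kN

Effective throat t_e = 0.707 × 12 = 8.484 mm.
Total length L = 790 mm; A_we = 8.484 × 790 = 6702 mm².
F_nw = 0.6 F_EXX = 0.6 × 480 = 288 MPa.
φR_n = 0.75 × 288 × 6702 × 10⁻³ = 1448 kN.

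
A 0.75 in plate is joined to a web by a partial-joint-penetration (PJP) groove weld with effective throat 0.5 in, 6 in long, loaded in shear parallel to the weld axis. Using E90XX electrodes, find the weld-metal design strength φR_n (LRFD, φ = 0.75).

φR_n ≈ 122 kip

E90XX → F_EXX = 90 ksi.
Effective throat (given) t_e = 0.5 in.
A_we = 0.5 × 6 = 3 in².
F_nw = 0.6 F_EXX = 54 ksi.
φR_n = 0.75 × 54 × 3 = 121.5 kip.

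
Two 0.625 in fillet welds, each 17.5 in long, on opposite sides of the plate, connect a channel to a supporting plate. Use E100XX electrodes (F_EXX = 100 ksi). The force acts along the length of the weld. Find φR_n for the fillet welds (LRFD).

Effective throat t_e = 0.707 × 0.625 = 0.4419 in.
Total length L = 35 in; A_we = 0.4419 × 35 = 15.47 in².
F_nw = 0.6 F_EXX = 0.6 × 100 = 60 ksi.
φR_n = 0.75 × 60 × 15.47 = 696 kip.

φR_n ≈ 696 kip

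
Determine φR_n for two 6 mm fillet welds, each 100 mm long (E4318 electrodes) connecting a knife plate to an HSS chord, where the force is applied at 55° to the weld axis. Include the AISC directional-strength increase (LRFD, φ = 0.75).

E43XX → F_EXX = 430 MPa.
t_e = 0.707 × 6 = 4.242 mm; A_we = 4.242 × 200 = 848.4 mm².
Directional factor: 1.0 + 0.5 sin^1.5(55°) = 1.371.
F_nw = 0.6 × 430 × 1.371 = 353.6 MPa.
φR_n = 0.75 × 353.6 × 848.4 × 10⁻³ = 225 kN.

φR_n ≈ 225 kN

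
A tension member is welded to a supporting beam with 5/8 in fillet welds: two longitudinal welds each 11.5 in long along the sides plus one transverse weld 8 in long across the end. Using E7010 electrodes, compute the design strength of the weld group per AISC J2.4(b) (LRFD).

φR_n ≈ 439 kips

E70XX → F_EXX = 70 ksi.
t_e = 0.707 × 0.625 = 0.4419 in.
R_nwl = 0.6 × 70 × 0.4419 × 23 = 426.9 kips (longitudinal, 2 welds).
R_nwt = 0.6 × 70 × 0.4419 × 8 = 148.5 kips (transverse, base value).
(i) R_nwl + R_nwt = 575.3 kips; (ii) 0.85 R_nwl + 1.5 R_nwt = 585.5 kips.
R_n = max = 585.5 kips [governs: (ii)]; φR_n = 439.1 kips.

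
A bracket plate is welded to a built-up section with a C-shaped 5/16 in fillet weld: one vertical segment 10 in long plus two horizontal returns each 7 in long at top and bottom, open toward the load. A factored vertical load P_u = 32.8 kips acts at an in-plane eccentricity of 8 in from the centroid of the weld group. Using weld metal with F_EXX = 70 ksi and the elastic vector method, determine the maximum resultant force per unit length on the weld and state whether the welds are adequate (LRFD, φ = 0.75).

f_max ≈ 4.36 kip/in; adequate

Total weld length L_w = 24 in. Treat welds as unit-width lines.
Centroid: x̄ = 2×7×3.5 / 24 = 2.042 in from the vertical weld.
Polar moment about centroid: J = I_x + I_y = [10³/12 + 2×7×5²] + [10×2.042² + 2(7³/12 + 7×1.458²)] = 562 in³.
Direct shear f_v = P/L_w = 32.8 / 24 = 1.367 kip/in (vertical).
Torsion M = P·e = 32.8 × 8 = 262.4 kip·in.
Critical point at (x, y) = (4.958, 5) from centroid. f_tx = M·y/J = 2.335 kip/in; f_ty = M·x/J = 2.315 kip/in.
Resultant f_max = √[f_tx² + (f_v + f_ty)²] = √[2.335² + (1.367 + 2.315)²] = 4.36 kip/in.
Capacity per unit length: φr_n = 0.75 × 0.6 × 70 × (0.707 × 0.3125) = 6.96 kip/in.
4.36 ≤ 6.96 → adequate.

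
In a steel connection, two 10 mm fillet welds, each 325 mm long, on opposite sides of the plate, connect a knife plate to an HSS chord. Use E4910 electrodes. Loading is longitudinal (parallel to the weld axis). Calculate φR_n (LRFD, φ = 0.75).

E49XX → F_EXX = 490 MPa.
Effective throat t_e = 0.707 × 10 = 7.07 mm.
Total length L = 650 mm; A_we = 7.07 × 650 = 4596 mm².
F_nw = 0.6 F_EXX = 0.6 × 490 = 294 MPa.
φR_n = 0.75 × 294 × 4596 × 10⁻³ = 1013 kN.

φR_n ≈ 1010 kN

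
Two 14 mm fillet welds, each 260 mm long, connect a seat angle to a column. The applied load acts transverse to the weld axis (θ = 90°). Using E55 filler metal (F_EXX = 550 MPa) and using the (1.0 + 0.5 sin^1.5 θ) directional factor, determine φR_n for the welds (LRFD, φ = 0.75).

t_e = 0.707 × 14 = 9.898 mm; A_we = 9.898 × 520 = 5147 mm².
Directional factor: 1.0 + 0.5 sin^1.5(90°) = 1.5.
F_nw = 0.6 × 550 × 1.5 = 495 MPa.
φR_n = 0.75 × 495 × 5147 × 10⁻³ = 1911 kN.

φR_n ≈ 1910 kN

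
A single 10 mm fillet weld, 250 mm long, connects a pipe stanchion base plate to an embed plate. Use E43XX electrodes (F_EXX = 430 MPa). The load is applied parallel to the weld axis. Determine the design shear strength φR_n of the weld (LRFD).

φR_n ≈ 342 kN

Effective throat t_e = 0.707 × 10 = 7.07 mm.
Total length L = 250 mm; A_we = 7.07 × 250 = 1767 mm².
F_nw = 0.6 F_EXX = 0.6 × 430 = 258 MPa.
φR_n = 0.75 × 258 × 1767 × 10⁻³ = 342 kN.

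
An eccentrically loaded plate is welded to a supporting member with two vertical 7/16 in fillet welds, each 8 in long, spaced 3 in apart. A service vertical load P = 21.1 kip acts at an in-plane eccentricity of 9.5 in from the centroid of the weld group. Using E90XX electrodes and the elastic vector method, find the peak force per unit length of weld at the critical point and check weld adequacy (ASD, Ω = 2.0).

f_max ≈ 7.62 kip/in; adequate

E90XX → F_EXX = 90 ksi.
Total weld length L_w = 16 in. Treat welds as unit-width lines.
Polar moment about centroid: J = 2[d³/12 + d(b/2)²] = 2[8³/12 + 8×1.5²] = 121.3 in³.
Direct shear f_v = P/L_w = 21.1 / 16 = 1.319 kip/in (vertical).
Torsion M = P·e = 21.1 × 9.5 = 200.45 kip·in.
Critical point at (x, y) = (1.5, 4) from centroid. f_tx = M·y/J = 6.608 kip/in; f_ty = M·x/J = 2.478 kip/in.
Resultant f_max = √[f_tx² + (f_v + f_ty)²] = √[6.608² + (1.319 + 2.478)²] = 7.621 kip/in.
Capacity per unit length: r_n/Ω = (1/2.0) × 0.6 × 90 × (0.707 × 0.4375) = 8.351 kip/in.
7.621 ≤ 8.351 → adequate.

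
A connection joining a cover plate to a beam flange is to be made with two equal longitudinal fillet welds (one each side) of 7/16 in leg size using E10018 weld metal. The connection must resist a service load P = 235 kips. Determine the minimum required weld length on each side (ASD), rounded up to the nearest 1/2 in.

L = 13 in on each side

E100XX → F_EXX = 100 ksi.
Throat t_e = 0.707 × 0.4375 = 0.3093 in.
r_n/Ω = (0.6 × 100 × 0.3093) / 2.0 = 9.279 kip/in.
L_req = P / (r_n/Ω) = 235 / 9.279 = 25.32 in total.
Per side: 25.32 / 2 = 12.66 in.
Round up → use L = 13 in on each side.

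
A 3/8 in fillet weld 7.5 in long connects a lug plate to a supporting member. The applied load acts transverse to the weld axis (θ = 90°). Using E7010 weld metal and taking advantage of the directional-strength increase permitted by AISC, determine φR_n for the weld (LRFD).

E70XX → F_EXX = 70 ksi.
t_e = 0.707 × 0.375 = 0.2651 in; A_we = 0.2651 × 7.5 = 1.988 in².
Directional factor: 1.0 + 0.5 sin^1.5(90°) = 1.5.
F_nw = 0.6 × 70 × 1.5 = 63 ksi.
φR_n = 0.75 × 63 × 1.988 = 93.95 kips.

φR_n ≈ 94 kips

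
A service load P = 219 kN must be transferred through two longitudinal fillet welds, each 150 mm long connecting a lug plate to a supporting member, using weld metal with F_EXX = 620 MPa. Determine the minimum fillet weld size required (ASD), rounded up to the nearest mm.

Total weld length L = 300 mm.
Required throat t_e = P × Ω / (0.6 F_EXX × L) = 219 × 2.0 / (0.6 × 620 × 300 × 10⁻³) = 3.925 mm.
Required leg w = t_e / 0.707 = 5.551 mm → use 6 mm.

w = 6 mm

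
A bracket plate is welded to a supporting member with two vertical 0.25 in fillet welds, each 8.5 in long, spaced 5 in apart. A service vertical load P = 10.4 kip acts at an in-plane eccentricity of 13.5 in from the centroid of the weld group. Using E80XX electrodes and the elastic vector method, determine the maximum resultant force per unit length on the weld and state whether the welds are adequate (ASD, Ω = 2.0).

E80XX → F_EXX = 80 ksi.
Total weld length L_w = 17 in. Treat welds as unit-width lines.
Polar moment about centroid: J = 2[d³/12 + d(b/2)²] = 2[8.5³/12 + 8.5×2.5²] = 208.6 in³.
Direct shear f_v = P/L_w = 10.4 / 17 = 0.6118 kip/in (vertical).
Torsion M = P·e = 10.4 × 13.5 = 140.4 kip·in.
Critical point at (x, y) = (2.5, 4.25) from centroid. f_tx = M·y/J = 2.86 kip/in; f_ty = M·x/J = 1.683 kip/in.
Resultant f_max = √[f_tx² + (f_v + f_ty)²] = √[2.86² + (0.6118 + 1.683)²] = 3.667 kip/in.
Capacity per unit length: r_n/Ω = (1/2.0) × 0.6 × 80 × (0.707 × 0.25) = 4.242 kip/in.
3.667 ≤ 4.242 → adequate.

f_max ≈ 3.67 kip/in; adequate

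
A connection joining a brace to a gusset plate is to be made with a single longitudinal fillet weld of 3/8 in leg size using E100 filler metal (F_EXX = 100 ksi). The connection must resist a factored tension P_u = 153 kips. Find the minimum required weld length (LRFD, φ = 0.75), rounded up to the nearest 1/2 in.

L = 13 in

Throat t_e = 0.707 × 0.375 = 0.2651 in.
φr_n = 0.75 × 0.6 × 100 × 0.2651 = 11.93 kips/in.
L_req = P_u / φr_n = 153 / 11.93 = 12.82 in total.
Round up → use L = 13 in.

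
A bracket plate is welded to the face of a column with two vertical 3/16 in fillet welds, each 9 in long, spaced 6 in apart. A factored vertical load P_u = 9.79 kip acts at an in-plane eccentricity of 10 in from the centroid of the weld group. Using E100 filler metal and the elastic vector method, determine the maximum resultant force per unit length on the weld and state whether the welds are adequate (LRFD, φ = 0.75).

E100XX → F_EXX = 100 ksi.
Total weld length L_w = 18 in. Treat welds as unit-width lines.
Polar moment about centroid: J = 2[d³/12 + d(b/2)²] = 2[9³/12 + 9×3²] = 283.5 in³.
Direct shear f_v = P/L_w = 9.79 / 18 = 0.5439 kip/in (vertical).
Torsion M = P·e = 9.79 × 10 = 97.9 kip·in.
Critical point at (x, y) = (3, 4.5) from centroid. f_tx = M·y/J = 1.554 kip/in; f_ty = M·x/J = 1.036 kip/in.
Resultant f_max = √[f_tx² + (f_v + f_ty)²] = √[1.554² + (0.5439 + 1.036)²] = 2.216 kip/in.
Capacity per unit length: φr_n = 0.75 × 0.6 × 100 × (0.707 × 0.1875) = 5.965 kip/in.
2.216 ≤ 5.965 → adequate.

f_max ≈ 2.22 kip/in; adequate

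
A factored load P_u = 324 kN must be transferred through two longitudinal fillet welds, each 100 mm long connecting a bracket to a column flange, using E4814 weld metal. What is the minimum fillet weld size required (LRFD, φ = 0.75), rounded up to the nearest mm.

w = 11 mm

E48XX → F_EXX = 480 MPa.
Total weld length L = 200 mm.
Required throat t_e = P_u / (φ × 0.6 F_EXX × L) = 324 / (0.75 × 0.6 × 480 × 200 × 10⁻³) = 7.5 mm.
Required leg w = t_e / 0.707 = 10.61 mm → use 11 mm.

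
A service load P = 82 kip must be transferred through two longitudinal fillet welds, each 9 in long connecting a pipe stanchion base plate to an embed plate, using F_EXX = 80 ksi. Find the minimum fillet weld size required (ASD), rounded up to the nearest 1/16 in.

Total weld length L = 18 in.
Required throat t_e = P × Ω / (0.6 F_EXX × L) = 82 × 2.0 / (0.6 × 80 × 18) = 0.1898 in.
Required leg w = t_e / 0.707 = 0.2685 in → use 5/16 in.

w = 5/16 in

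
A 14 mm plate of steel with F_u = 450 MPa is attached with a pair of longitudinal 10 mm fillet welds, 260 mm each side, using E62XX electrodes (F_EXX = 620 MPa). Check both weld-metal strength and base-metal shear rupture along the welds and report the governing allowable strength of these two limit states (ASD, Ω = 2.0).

R_n/Ω ≈ 684 kN (weld metal governs)

t_e = 0.707 × 10 = 7.07 mm; L = 520 mm.
Weld metal: R_n/Ω = (1/2.0) × 0.6 × 620 × 7.07 × 520 × 10⁻³ = 683.8 kN.
Base metal (shear rupture): R_n/Ω = (1/2.0) × 0.6 × 450 × 14 × 520 × 10⁻³ = 982.8 kN.
Governing: weld metal.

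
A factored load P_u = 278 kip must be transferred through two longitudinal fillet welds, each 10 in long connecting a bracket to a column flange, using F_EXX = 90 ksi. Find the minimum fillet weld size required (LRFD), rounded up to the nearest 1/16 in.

Total weld length L = 20 in.
Required throat t_e = P_u / (φ × 0.6 F_EXX × L) = 278 / (0.75 × 0.6 × 90 × 20) = 0.3432 in.
Required leg w = t_e / 0.707 = 0.4854 in → use 1/2 in.

w = 1/2 in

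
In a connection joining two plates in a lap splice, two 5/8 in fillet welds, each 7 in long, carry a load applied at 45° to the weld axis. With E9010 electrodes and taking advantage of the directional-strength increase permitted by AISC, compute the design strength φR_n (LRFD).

E90XX → F_EXX = 90 ksi.
t_e = 0.707 × 0.625 = 0.4419 in; A_we = 0.4419 × 14 = 6.186 in².
Directional factor: 1.0 + 0.5 sin^1.5(45°) = 1.297.
F_nw = 0.6 × 90 × 1.297 = 70.05 ksi.
φR_n = 0.75 × 70.05 × 6.186 = 325 kips.

φR_n ≈ 325 kips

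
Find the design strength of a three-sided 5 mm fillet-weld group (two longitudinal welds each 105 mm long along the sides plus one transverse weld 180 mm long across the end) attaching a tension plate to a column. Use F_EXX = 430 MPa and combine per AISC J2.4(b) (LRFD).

t_e = 0.707 × 5 = 3.535 mm.
R_nwl = 0.6 × 430 × 3.535 × 210 × 10⁻³ = 191.5 kN (longitudinal, 2 welds).
R_nwt = 0.6 × 430 × 3.535 × 180 × 10⁻³ = 164.2 kN (transverse, base value).
(i) R_nwl + R_nwt = 355.7 kN; (ii) 0.85 R_nwl + 1.5 R_nwt = 409 kN.
R_n = max = 409 kN [governs: (ii)]; φR_n = 306.8 kN.

φR_n ≈ 307 kN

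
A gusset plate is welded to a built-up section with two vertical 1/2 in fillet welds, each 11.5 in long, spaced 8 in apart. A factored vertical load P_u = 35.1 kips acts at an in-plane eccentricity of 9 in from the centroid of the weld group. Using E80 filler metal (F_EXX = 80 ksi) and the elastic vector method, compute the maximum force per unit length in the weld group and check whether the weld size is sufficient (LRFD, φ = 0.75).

Total weld length L_w = 23 in. Treat welds as unit-width lines.
Polar moment about centroid: J = 2[d³/12 + d(b/2)²] = 2[11.5³/12 + 11.5×4²] = 621.5 in³.
Direct shear f_v = P/L_w = 35.1 / 23 = 1.526 kip/in (vertical).
Torsion M = P·e = 35.1 × 9 = 315.9 kip·in.
Critical point at (x, y) = (4, 5.75) from centroid. f_tx = M·y/J = 2.923 kip/in; f_ty = M·x/J = 2.033 kip/in.
Resultant f_max = √[f_tx² + (f_v + f_ty)²] = √[2.923² + (1.526 + 2.033)²] = 4.606 kip/in.
Capacity per unit length: φr_n = 0.75 × 0.6 × 80 × (0.707 × 0.5) = 12.73 kip/in.
4.606 ≤ 12.73 → adequate.

f_max ≈ 4.61 kip/in; adequate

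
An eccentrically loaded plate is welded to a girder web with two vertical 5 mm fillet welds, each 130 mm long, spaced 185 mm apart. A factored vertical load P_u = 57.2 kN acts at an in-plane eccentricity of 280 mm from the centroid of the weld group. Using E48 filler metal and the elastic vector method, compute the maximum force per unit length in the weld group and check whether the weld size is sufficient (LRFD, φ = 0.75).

E48XX → F_EXX = 480 MPa.
Total weld length L_w = 260 mm. Treat welds as unit-width lines.
Polar moment about centroid: J = 2[d³/12 + d(b/2)²] = 2[130³/12 + 130×92.5²] = 2591000 mm³.
Direct shear f_v = P/L_w = 57.2×10³ / 260 = 220 N/mm (vertical).
Torsion M = P·e = 57.2×10³ × 280 = 16016000 N·mm.
Critical point at (x, y) = (92.5, 65) from centroid. f_tx = M·y/J = 401.8 N/mm; f_ty = M·x/J = 571.8 N/mm.
Resultant f_max = √[f_tx² + (f_v + f_ty)²] = √[401.8² + (220 + 571.8)²] = 887.9 N/mm.
Capacity per unit length: φr_n = 0.75 × 0.6 × 480 × (0.707 × 5) = 763.6 N/mm.
887.9 > 763.6 → NOT adequate.

f_max ≈ 888 N/mm; NOT adequate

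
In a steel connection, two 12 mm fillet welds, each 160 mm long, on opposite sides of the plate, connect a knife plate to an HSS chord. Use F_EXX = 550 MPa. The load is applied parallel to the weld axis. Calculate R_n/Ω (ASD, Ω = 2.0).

Effective throat t_e = 0.707 × 12 = 8.484 mm.
Total length L = 320 mm; A_we = 8.484 × 320 = 2715 mm².
F_nw = 0.6 F_EXX = 0.6 × 550 = 330 MPa.
R_n = 330 × 2715 × 10⁻³ = 895.9 kN; R_n/Ω = 895.9/2.0 = 448 kN.

R_n/Ω ≈ 448 kN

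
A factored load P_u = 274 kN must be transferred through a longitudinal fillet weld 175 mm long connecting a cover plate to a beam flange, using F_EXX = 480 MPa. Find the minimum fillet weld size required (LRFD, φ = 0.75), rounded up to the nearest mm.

w = 11 mm

Total weld length L = 175 mm.
Required throat t_e = P_u / (φ × 0.6 F_EXX × L) = 274 / (0.75 × 0.6 × 480 × 175 × 10⁻³) = 7.249 mm.
Required leg w = t_e / 0.707 = 10.25 mm → use 11 mm.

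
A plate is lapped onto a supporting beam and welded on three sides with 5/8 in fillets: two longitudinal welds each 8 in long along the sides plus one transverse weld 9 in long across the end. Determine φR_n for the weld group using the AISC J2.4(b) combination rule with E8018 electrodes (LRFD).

E80XX → F_EXX = 80 ksi.
t_e = 0.707 × 0.625 = 0.4419 in.
R_nwl = 0.6 × 80 × 0.4419 × 16 = 339.4 kip (longitudinal, 2 welds).
R_nwt = 0.6 × 80 × 0.4419 × 9 = 190.9 kip (transverse, base value).
(i) R_nwl + R_nwt = 530.2 kip; (ii) 0.85 R_nwl + 1.5 R_nwt = 574.8 kip.
R_n = max = 574.8 kip [governs: (ii)]; φR_n = 431.1 kip.

φR_n ≈ 431 kip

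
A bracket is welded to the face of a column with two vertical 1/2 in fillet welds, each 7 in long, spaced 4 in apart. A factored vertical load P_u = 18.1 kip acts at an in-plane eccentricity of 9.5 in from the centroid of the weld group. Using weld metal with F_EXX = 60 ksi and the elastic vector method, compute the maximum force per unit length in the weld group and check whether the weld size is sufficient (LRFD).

f_max ≈ 6.86 kip/in; adequate

Total weld length L_w = 14 in. Treat welds as unit-width lines.
Polar moment about centroid: J = 2[d³/12 + d(b/2)²] = 2[7³/12 + 7×2²] = 113.2 in³.
Direct shear f_v = P/L_w = 18.1 / 14 = 1.293 kip/in (vertical).
Torsion M = P·e = 18.1 × 9.5 = 171.95 kip·in.
Critical point at (x, y) = (2, 3.5) from centroid. f_tx = M·y/J = 5.318 kip/in; f_ty = M·x/J = 3.039 kip/in.
Resultant f_max = √[f_tx² + (f_v + f_ty)²] = √[5.318² + (1.293 + 3.039)²] = 6.859 kip/in.
Capacity per unit length: φr_n = 0.75 × 0.6 × 60 × (0.707 × 0.5) = 9.544 kip/in.
6.859 ≤ 9.544 → adequate.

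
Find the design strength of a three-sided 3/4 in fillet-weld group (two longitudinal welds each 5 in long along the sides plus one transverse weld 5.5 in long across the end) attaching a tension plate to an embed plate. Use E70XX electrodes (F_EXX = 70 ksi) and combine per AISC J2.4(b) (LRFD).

t_e = 0.707 × 0.75 = 0.5302 in.
R_nwl = 0.6 × 70 × 0.5302 × 10 = 222.7 kips (longitudinal, 2 welds).
R_nwt = 0.6 × 70 × 0.5302 × 5.5 = 122.5 kips (transverse, base value).
(i) R_nwl + R_nwt = 345.2 kips; (ii) 0.85 R_nwl + 1.5 R_nwt = 373 kips.
R_n = max = 373 kips [governs: (ii)]; φR_n = 279.8 kips.

φR_n ≈ 280 kips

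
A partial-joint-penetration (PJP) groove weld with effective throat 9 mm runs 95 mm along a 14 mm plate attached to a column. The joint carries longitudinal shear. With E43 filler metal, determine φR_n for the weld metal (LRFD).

φR_n ≈ 165 kN

E43XX → F_EXX = 430 MPa.
Effective throat (given) t_e = 9 mm.
A_we = 9 × 95 = 855 mm².
F_nw = 0.6 F_EXX = 258 MPa.
φR_n = 0.75 × 258 × 855 × 10⁻³ = 165.4 kN.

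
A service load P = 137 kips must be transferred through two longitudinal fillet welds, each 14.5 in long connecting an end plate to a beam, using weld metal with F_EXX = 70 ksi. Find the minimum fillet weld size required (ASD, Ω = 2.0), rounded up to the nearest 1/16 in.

Total weld length L = 29 in.
Required throat t_e = P × Ω / (0.6 F_EXX × L) = 137 × 2.0 / (0.6 × 70 × 29) = 0.225 in.
Required leg w = t_e / 0.707 = 0.3182 in → use 3/8 in.

w = 3/8 in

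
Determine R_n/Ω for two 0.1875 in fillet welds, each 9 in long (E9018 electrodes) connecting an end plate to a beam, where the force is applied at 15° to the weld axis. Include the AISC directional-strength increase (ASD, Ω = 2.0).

E90XX → F_EXX = 90 ksi.
t_e = 0.707 × 0.1875 = 0.1326 in; A_we = 0.1326 × 18 = 2.386 in².
Directional factor: 1.0 + 0.5 sin^1.5(15°) = 1.066.
F_nw = 0.6 × 90 × 1.066 = 57.56 ksi.
R_n/Ω = (57.56 × 2.386) / 2.0 = 68.67 kips.

R_n/Ω ≈ 68.7 kips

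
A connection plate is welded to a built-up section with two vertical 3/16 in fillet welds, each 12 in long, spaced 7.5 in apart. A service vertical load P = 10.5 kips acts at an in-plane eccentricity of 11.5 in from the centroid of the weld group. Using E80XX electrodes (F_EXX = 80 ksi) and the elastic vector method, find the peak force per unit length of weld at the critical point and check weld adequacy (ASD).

f_max ≈ 1.64 kip/in; adequate

Total weld length L_w = 24 in. Treat welds as unit-width lines.
Polar moment about centroid: J = 2[d³/12 + d(b/2)²] = 2[12³/12 + 12×3.75²] = 625.5 in³.
Direct shear f_v = P/L_w = 10.5 / 24 = 0.4375 kip/in (vertical).
Torsion M = P·e = 10.5 × 11.5 = 120.75 kip·in.
Critical point at (x, y) = (3.75, 6) from centroid. f_tx = M·y/J = 1.158 kip/in; f_ty = M·x/J = 0.7239 kip/in.
Resultant f_max = √[f_tx² + (f_v + f_ty)²] = √[1.158² + (0.4375 + 0.7239)²] = 1.64 kip/in.
Capacity per unit length: r_n/Ω = (1/2.0) × 0.6 × 80 × (0.707 × 0.1875) = 3.181 kip/in.
1.64 ≤ 3.181 → adequate.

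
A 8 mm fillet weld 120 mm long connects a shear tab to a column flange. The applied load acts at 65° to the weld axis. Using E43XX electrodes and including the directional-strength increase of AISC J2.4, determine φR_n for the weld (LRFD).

E43XX → F_EXX = 430 MPa.
t_e = 0.707 × 8 = 5.656 mm; A_we = 5.656 × 120 = 678.7 mm².
Directional factor: 1.0 + 0.5 sin^1.5(65°) = 1.431.
F_nw = 0.6 × 430 × 1.431 = 369.3 MPa.
φR_n = 0.75 × 369.3 × 678.7 × 10⁻³ = 188 kN.

φR_n ≈ 188 kN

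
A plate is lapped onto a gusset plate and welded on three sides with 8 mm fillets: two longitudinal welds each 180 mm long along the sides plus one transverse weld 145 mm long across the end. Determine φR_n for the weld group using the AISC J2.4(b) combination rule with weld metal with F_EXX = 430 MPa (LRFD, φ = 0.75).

φR_n ≈ 573 kN

t_e = 0.707 × 8 = 5.656 mm.
R_nwl = 0.6 × 430 × 5.656 × 360 × 10⁻³ = 525.3 kN (longitudinal, 2 welds).
R_nwt = 0.6 × 430 × 5.656 × 145 × 10⁻³ = 211.6 kN (transverse, base value).
(i) R_nwl + R_nwt = 736.9 kN; (ii) 0.85 R_nwl + 1.5 R_nwt = 763.9 kN.
R_n = max = 763.9 kN [governs: (ii)]; φR_n = 572.9 kN.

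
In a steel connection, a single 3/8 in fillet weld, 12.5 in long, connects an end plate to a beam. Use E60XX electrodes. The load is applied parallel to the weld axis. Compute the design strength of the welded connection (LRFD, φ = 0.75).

φR_n ≈ 89.5 kips

E60XX → F_EXX = 60 ksi.
Effective throat t_e = 0.707 × 0.375 = 0.2651 in.
Total length L = 12.5 in; A_we = 0.2651 × 12.5 = 3.314 in².
F_nw = 0.6 F_EXX = 0.6 × 60 = 36 ksi.
φR_n = 0.75 × 36 × 3.314 = 89.48 kips.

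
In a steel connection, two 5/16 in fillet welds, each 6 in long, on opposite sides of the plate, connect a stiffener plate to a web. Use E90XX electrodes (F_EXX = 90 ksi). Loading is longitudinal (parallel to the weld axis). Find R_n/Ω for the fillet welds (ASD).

R_n/Ω ≈ 71.6 kip

Effective throat t_e = 0.707 × 0.3125 = 0.2209 in.
Total length L = 12 in; A_we = 0.2209 × 12 = 2.651 in².
F_nw = 0.6 F_EXX = 0.6 × 90 = 54 ksi.
R_n = 54 × 2.651 = 143.2 kip; R_n/Ω = 143.2/2.0 = 71.58 kip.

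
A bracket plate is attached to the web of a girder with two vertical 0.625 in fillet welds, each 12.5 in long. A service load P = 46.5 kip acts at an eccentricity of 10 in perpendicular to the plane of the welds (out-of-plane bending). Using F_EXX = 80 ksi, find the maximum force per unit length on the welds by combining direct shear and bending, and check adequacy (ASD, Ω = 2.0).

L_w = 2 × 12.5 = 25 in; section modulus (unit throat) S = 2 × L²/6 = 52.08 in².
Direct shear f_v = P/L_w = 46.5/25 = 1.86 kip/in.
Moment M = P × e = 46.5 × 10 = 465 kip·in; bending f_b = M/S = 8.928 kip/in.
f_max = √(f_v² + f_b²) = √(1.86² + 8.928²) = 9.12 kip/in.
r_n/Ω = (1/2.0) × 0.6 × 80 × (0.707 × 0.625) = 10.6 kip/in → adequate.

f_max ≈ 9.12 kip/in; adequate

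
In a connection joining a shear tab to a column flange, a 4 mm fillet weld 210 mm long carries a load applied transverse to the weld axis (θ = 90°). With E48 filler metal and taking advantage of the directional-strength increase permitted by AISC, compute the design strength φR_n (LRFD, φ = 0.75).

φR_n ≈ 192 kN

E48XX → F_EXX = 480 MPa.
t_e = 0.707 × 4 = 2.828 mm; A_we = 2.828 × 210 = 593.9 mm².
Directional factor: 1.0 + 0.5 sin^1.5(90°) = 1.5.
F_nw = 0.6 × 480 × 1.5 = 432 MPa.
φR_n = 0.75 × 432 × 593.9 × 10⁻³ = 192.4 kN.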